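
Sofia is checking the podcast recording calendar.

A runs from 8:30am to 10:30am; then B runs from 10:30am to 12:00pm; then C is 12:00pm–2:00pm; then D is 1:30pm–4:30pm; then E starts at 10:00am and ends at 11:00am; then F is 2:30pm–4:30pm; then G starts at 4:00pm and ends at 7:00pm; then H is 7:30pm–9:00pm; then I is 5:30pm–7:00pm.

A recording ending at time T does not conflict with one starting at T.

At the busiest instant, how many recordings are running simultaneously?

Sort all start/end points and keep a running count:
8:30am start A → 1
10:00am start E → 2
10:30am end A → 1
10:30am start B → 2
11:00am end E → 1
12:00pm end B → 0
12:00pm start C → 1
1:30pm start D → 2
2:00pm end C → 1
2:30pm start F → 2
4:00pm start G → 3
4:30pm end D → 2
4:30pm end F → 1
5:30pm start I → 2
7:00pm end G → 1
7:00pm end I → 0
7:30pm start H → 1
9:00pm end H → 0
Peak is 3, at 4:00pm (D, F, G).

3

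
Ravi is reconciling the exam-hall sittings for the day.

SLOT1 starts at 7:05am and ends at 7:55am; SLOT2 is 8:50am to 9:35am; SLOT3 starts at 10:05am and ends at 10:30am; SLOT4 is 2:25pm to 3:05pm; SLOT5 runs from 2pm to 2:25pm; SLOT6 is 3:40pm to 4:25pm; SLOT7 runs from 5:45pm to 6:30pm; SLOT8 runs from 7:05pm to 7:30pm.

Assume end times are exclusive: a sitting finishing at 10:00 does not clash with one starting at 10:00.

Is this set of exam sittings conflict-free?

Yes

Sorted by start: SLOT1, SLOT2, SLOT3, SLOT5, SLOT4, SLOT6, SLOT7, SLOT8.
SLOT2 starts after SLOT1 ends, so SLOT1 has no further overlaps.
SLOT3 starts after SLOT2 ends, so SLOT2 has no further overlaps.
SLOT5 starts after SLOT3 ends, so SLOT3 has no further overlaps.
SLOT4 starts exactly when SLOT5 ends (back-to-back, no overlap), so SLOT5 has no further overlaps.
SLOT6 starts after SLOT4 ends, so SLOT4 has no further overlaps.
SLOT7 starts after SLOT6 ends, so SLOT6 has no further overlaps.
SLOT8 starts after SLOT7 ends.
Every pair is clear; the schedule has no overlaps.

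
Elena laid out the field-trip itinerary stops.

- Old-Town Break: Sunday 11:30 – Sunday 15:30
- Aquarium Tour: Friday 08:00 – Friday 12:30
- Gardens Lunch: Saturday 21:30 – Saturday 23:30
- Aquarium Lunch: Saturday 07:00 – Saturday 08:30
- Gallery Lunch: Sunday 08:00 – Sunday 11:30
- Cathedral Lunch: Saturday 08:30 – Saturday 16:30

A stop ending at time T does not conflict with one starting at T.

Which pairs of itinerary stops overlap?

no overlapping pairs

Sorted by start: Aquarium Tour, Aquarium Lunch, Cathedral Lunch, Gardens Lunch, Gallery Lunch, Old-Town Break.
Aquarium Lunch starts after Aquarium Tour ends, so Aquarium Tour has no further overlaps.
Cathedral Lunch starts exactly when Aquarium Lunch ends (back-to-back, no overlap), so Aquarium Lunch has no further overlaps.
Gardens Lunch starts after Cathedral Lunch ends, so Cathedral Lunch has no further overlaps.
Gallery Lunch starts after Gardens Lunch ends, so Gardens Lunch has no further overlaps.
Old-Town Break starts exactly when Gallery Lunch ends (back-to-back, no overlap).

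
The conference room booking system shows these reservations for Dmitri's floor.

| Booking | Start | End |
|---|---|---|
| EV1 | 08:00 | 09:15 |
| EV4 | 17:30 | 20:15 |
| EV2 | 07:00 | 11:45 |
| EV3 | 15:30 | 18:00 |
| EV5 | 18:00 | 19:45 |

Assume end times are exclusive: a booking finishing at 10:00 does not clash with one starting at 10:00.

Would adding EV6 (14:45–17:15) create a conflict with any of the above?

Yes — it overlaps EV3

EV2: ends 11:45 at or before EV6 starts 14:45 → clear.
EV1: ends 09:15 at or before EV6 starts 14:45 → clear.
EV3: starts 15:30 before EV6 ends 17:15, and ends 18:00 after EV6 starts 14:45 → overlap.
EV4: starts 17:30 at or after EV6 ends 17:15 → clear.
EV5: starts 18:00 at or after EV6 ends 17:15 → clear.
EV6 overlaps EV3.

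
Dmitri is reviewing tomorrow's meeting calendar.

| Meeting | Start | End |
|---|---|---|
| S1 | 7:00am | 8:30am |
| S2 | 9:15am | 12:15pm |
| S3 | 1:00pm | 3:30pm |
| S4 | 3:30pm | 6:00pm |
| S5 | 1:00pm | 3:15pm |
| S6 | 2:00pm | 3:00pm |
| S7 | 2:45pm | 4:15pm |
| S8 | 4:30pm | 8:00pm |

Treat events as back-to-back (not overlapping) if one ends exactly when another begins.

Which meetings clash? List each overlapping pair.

S3 & S5, S3 & S6, S3 & S7, S4 & S7, S4 & S8, S5 & S6, S5 & S7, S6 & S7

Two intervals overlap when each starts before the other ends.
Sorted by start: S1, S2, S3, S5, S6, S7, S4, S8.
S2 starts after S1 ends — done with S1.
S3 starts after S2 ends — done with S2.
S5 starts before S3 ends → S3 and S5 overlap.
S6 starts before S3 ends → S3 and S6 overlap.
S7 starts before S3 ends → S3 and S7 overlap.
S4 starts exactly when S3 ends (back-to-back, no overlap) — done with S3.
S6 starts before S5 ends → S5 and S6 overlap.
S7 starts before S5 ends → S5 and S7 overlap.
S4 starts after S5 ends — done with S5.
S7 starts before S6 ends → S6 and S7 overlap.
S4 starts after S6 ends — done with S6.
S4 starts before S7 ends → S7 and S4 overlap.
S8 starts after S7 ends.
S8 starts before S4 ends → S4 and S8 overlap.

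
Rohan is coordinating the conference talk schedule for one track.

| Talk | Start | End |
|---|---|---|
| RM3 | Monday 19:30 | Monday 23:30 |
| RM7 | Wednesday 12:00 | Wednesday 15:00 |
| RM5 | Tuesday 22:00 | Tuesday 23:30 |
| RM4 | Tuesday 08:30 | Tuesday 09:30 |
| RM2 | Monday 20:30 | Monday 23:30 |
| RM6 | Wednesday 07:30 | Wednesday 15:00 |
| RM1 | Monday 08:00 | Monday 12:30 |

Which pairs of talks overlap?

RM2 & RM3, RM6 & RM7

Sorted by start: RM1, RM3, RM2, RM4, RM5, RM6, RM7.
RM3 starts after RM1 ends, so RM1 has no further overlaps.
RM2 starts before RM3 ends → RM3 and RM2 overlap.
RM4 starts after RM3 ends, so RM3 has no further overlaps.
RM4 starts after RM2 ends, so RM2 has no further overlaps.
RM5 starts after RM4 ends, so RM4 has no further overlaps.
RM6 starts after RM5 ends, so RM5 has no further overlaps.
RM7 starts before RM6 ends → RM6 and RM7 overlap.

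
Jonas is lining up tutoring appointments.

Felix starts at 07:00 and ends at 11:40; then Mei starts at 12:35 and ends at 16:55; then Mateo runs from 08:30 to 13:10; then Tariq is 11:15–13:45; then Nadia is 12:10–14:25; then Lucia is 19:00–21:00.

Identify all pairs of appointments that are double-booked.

Felix & Mateo, Felix & Tariq, Mateo & Mei, Mateo & Nadia, Mateo & Tariq, Mei & Nadia, Mei & Tariq, Nadia & Tariq

Sorted by start: Felix, Mateo, Tariq, Nadia, Mei, Lucia.
Mateo starts before Felix ends → Felix and Mateo overlap.
Tariq starts before Felix ends → Felix and Tariq overlap.
Nadia starts after Felix ends, so Felix has no further overlaps.
Tariq starts before Mateo ends → Mateo and Tariq overlap.
Nadia starts before Mateo ends → Mateo and Nadia overlap.
Mei starts before Mateo ends → Mateo and Mei overlap.
Lucia starts after Mateo ends.
Nadia starts before Tariq ends → Tariq and Nadia overlap.
Mei starts before Tariq ends → Tariq and Mei overlap.
Lucia starts after Tariq ends.
Mei starts before Nadia ends → Nadia and Mei overlap.
Lucia starts after Nadia ends.
Lucia starts after Mei ends.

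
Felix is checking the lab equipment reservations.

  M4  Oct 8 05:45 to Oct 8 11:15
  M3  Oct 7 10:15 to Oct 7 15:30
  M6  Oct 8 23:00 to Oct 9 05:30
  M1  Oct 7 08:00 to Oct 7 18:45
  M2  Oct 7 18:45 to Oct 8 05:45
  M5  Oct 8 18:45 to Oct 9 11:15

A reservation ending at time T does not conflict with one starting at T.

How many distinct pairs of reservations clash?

Check each pair: they overlap iff neither finishes before the other starts.
Sorted by start: M1, M3, M2, M4, M5, M6.
M3 starts before M1 ends → M1 and M3 overlap.
M2 starts exactly when M1 ends (back-to-back, no overlap); M1 is clear from here.
M2 starts after M3 ends; M3 is clear from here.
M4 starts exactly when M2 ends (back-to-back, no overlap); M2 is clear from here.
M5 starts after M4 ends; M4 is clear from here.
M6 starts before M5 ends → M5 and M6 overlap.
Overlapping pairs: M1 & M3, M5 & M6 — 2 in total.

2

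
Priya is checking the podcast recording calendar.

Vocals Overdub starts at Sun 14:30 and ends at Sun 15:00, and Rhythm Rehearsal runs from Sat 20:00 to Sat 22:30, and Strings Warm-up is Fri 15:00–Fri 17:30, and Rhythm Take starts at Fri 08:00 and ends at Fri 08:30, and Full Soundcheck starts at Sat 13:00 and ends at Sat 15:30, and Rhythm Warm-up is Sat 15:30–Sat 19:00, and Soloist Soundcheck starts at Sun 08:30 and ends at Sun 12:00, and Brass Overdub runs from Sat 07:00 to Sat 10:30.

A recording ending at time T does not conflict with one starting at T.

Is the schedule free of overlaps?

Two intervals overlap when each starts before the other ends.
Sorted by start: Rhythm Take, Strings Warm-up, Brass Overdub, Full Soundcheck, Rhythm Warm-up, Rhythm Rehearsal, Soloist Soundcheck, Vocals Overdub.
Strings Warm-up starts after Rhythm Take ends; Rhythm Take is clear from here.
Brass Overdub starts after Strings Warm-up ends; Strings Warm-up is clear from here.
Full Soundcheck starts after Brass Overdub ends; Brass Overdub is clear from here.
Rhythm Warm-up starts exactly when Full Soundcheck ends (back-to-back, no overlap); Full Soundcheck is clear from here.
Rhythm Rehearsal starts after Rhythm Warm-up ends; Rhythm Warm-up is clear from here.
Soloist Soundcheck starts after Rhythm Rehearsal ends; Rhythm Rehearsal is clear from here.
Vocals Overdub starts after Soloist Soundcheck ends.
Every pair is clear; the schedule has no overlaps.

Yes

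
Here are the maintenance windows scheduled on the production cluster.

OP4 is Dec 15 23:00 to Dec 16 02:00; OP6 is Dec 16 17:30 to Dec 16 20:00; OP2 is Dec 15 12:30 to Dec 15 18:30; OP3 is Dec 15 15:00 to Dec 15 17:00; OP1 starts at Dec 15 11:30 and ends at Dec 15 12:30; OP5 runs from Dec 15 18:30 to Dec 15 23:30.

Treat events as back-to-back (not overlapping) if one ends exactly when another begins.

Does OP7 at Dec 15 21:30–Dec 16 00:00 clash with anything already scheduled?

OP1: ends Dec 15 12:30 at or before OP7 starts Dec 15 21:30 → clear.
OP2: ends Dec 15 18:30 at or before OP7 starts Dec 15 21:30 → clear.
OP3: ends Dec 15 17:00 at or before OP7 starts Dec 15 21:30 → clear.
OP5: starts Dec 15 18:30 before OP7 ends Dec 16 00:00, and ends Dec 15 23:30 after OP7 starts Dec 15 21:30 → overlap.
OP4: starts Dec 15 23:00 before OP7 ends Dec 16 00:00, and ends Dec 16 02:00 after OP7 starts Dec 15 21:30 → overlap.
OP6: starts Dec 16 17:30 at or after OP7 ends Dec 16 00:00 → clear.
OP7 overlaps OP4, OP5.

Yes — it overlaps OP4, OP5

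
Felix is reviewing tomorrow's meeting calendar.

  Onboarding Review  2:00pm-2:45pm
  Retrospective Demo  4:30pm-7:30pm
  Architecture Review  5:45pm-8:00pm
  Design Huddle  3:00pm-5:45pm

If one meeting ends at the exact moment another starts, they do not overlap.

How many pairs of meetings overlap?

2

Sorted by start: Onboarding Review, Design Huddle, Retrospective Demo, Architecture Review.
Design Huddle starts after Onboarding Review ends, so Onboarding Review has no further overlaps.
Retrospective Demo starts before Design Huddle ends → Design Huddle and Retrospective Demo overlap.
Architecture Review starts exactly when Design Huddle ends (back-to-back, no overlap).
Architecture Review starts before Retrospective Demo ends → Retrospective Demo and Architecture Review overlap.
Overlapping pairs: Architecture Review & Retrospective Demo, Design Huddle & Retrospective Demo — 2 in total.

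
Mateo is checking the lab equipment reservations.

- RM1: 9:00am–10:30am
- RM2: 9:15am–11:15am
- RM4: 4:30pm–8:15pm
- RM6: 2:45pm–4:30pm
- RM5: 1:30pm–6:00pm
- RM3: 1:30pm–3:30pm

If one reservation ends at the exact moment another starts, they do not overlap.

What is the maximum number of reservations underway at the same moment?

Walk through starts and ends in time order (an end at T is processed before a start at T):
9:00am start RM1 → 1
9:15am start RM2 → 2
10:30am end RM1 → 1
11:15am end RM2 → 0
1:30pm start RM3 → 1
1:30pm start RM5 → 2
2:45pm start RM6 → 3
3:30pm end RM3 → 2
4:30pm end RM6 → 1
4:30pm start RM4 → 2
6:00pm end RM5 → 1
8:15pm end RM4 → 0
Peak is 3, at 2:45pm (RM3, RM5, RM6).

3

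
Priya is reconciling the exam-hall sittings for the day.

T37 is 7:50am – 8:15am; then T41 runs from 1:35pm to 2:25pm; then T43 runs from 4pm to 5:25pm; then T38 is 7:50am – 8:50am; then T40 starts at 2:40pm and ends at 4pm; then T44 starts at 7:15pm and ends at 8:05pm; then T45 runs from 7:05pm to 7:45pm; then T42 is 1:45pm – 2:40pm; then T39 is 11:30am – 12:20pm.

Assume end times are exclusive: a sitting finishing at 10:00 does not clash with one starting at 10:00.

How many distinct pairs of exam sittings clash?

3

Check each pair: they overlap iff neither finishes before the other starts.
Sorted by start: T37, T38, T39, T41, T42, T40, T43, T45, T44.
T38 starts before T37 ends → T37 and T38 overlap.
T39 starts after T37 ends; T37 is clear from here.
T39 starts after T38 ends; T38 is clear from here.
T41 starts after T39 ends; T39 is clear from here.
T42 starts before T41 ends → T41 and T42 overlap.
T40 starts after T41 ends; T41 is clear from here.
T40 starts exactly when T42 ends (back-to-back, no overlap); T42 is clear from here.
T43 starts exactly when T40 ends (back-to-back, no overlap); T40 is clear from here.
T45 starts after T43 ends; T43 is clear from here.
T44 starts before T45 ends → T45 and T44 overlap.
Overlapping pairs: T37 & T38, T41 & T42, T44 & T45 — 3 in total.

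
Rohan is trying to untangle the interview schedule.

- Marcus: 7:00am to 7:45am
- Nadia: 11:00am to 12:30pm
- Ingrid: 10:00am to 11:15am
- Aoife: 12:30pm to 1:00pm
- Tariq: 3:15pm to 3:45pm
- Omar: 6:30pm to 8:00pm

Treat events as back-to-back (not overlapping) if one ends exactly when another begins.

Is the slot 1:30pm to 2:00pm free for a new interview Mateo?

Marcus: ends 7:45am at or before Mateo starts 1:30pm → clear.
Ingrid: ends 11:15am at or before Mateo starts 1:30pm → clear.
Nadia: ends 12:30pm at or before Mateo starts 1:30pm → clear.
Aoife: ends 1:00pm at or before Mateo starts 1:30pm → clear.
Tariq: starts 3:15pm at or after Mateo ends 2:00pm → clear.
Omar: starts 6:30pm at or after Mateo ends 2:00pm → clear.

Yes — the slot is free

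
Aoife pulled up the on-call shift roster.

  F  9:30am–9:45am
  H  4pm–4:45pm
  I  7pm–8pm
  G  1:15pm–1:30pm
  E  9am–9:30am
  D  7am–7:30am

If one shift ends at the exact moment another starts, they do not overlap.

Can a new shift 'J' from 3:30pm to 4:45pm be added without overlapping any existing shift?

No — it overlaps H

D: ends 7:30am at or before J starts 3:30pm → clear.
E: ends 9:30am at or before J starts 3:30pm → clear.
F: ends 9:45am at or before J starts 3:30pm → clear.
G: ends 1:30pm at or before J starts 3:30pm → clear.
H: starts 4pm before J ends 4:45pm, and ends 4:45pm after J starts 3:30pm → overlap.
I: starts 7pm at or after J ends 4:45pm → clear.
J overlaps H.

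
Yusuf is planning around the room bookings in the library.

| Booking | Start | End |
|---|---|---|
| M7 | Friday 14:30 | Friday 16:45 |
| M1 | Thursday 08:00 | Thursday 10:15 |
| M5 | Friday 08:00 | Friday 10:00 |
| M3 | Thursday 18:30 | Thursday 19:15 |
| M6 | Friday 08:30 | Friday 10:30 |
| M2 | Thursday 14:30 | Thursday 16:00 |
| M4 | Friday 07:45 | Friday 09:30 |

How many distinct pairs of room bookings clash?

3

Sorted by start: M1, M2, M3, M4, M5, M6, M7.
M2 starts after M1 ends; M1 is clear from here.
M3 starts after M2 ends; M2 is clear from here.
M4 starts after M3 ends; M3 is clear from here.
M5 starts before M4 ends → M4 and M5 overlap.
M6 starts before M4 ends → M4 and M6 overlap.
M7 starts after M4 ends.
M6 starts before M5 ends → M5 and M6 overlap.
M7 starts after M5 ends.
M7 starts after M6 ends.
Overlapping pairs: M4 & M5, M4 & M6, M5 & M6 — 3 in total.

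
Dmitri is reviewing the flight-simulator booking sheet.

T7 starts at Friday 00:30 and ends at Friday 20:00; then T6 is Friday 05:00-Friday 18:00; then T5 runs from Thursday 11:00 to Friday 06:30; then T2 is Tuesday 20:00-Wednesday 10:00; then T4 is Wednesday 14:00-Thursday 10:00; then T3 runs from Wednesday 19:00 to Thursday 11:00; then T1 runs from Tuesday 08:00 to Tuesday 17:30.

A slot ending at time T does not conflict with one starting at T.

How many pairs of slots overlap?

Sorted by start: T1, T2, T4, T3, T5, T7, T6.
T2 starts after T1 ends; T1 is clear from here.
T4 starts after T2 ends; T2 is clear from here.
T3 starts before T4 ends → T4 and T3 overlap.
T5 starts after T4 ends; T4 is clear from here.
T5 starts exactly when T3 ends (back-to-back, no overlap); T3 is clear from here.
T7 starts before T5 ends → T5 and T7 overlap.
T6 starts before T5 ends → T5 and T6 overlap.
T6 starts before T7 ends → T7 and T6 overlap.
Overlapping pairs: T3 & T4, T5 & T6, T5 & T7, T6 & T7 — 4 in total.

4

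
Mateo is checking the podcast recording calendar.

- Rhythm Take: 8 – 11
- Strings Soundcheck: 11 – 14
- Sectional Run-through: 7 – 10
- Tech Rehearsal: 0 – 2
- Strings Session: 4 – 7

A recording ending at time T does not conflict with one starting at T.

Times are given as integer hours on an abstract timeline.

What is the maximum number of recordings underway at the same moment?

2

Walk through starts and ends in time order (an end at T is processed before a start at T):
0 start Tech Rehearsal → 1
2 end Tech Rehearsal → 0
4 start Strings Session → 1
7 end Strings Session → 0
7 start Sectional Run-through → 1
8 start Rhythm Take → 2
10 end Sectional Run-through → 1
11 end Rhythm Take → 0
11 start Strings Soundcheck → 1
14 end Strings Soundcheck → 0
Peak is 2, at 8 (Rhythm Take, Sectional Run-through).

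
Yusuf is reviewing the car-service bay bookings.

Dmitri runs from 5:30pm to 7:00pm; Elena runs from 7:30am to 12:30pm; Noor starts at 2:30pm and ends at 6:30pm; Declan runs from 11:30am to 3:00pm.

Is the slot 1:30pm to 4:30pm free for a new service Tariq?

Elena: ends 12:30pm at or before Tariq starts 1:30pm → clear.
Declan: starts 11:30am before Tariq ends 4:30pm, and ends 3:00pm after Tariq starts 1:30pm → overlap.
Noor: starts 2:30pm before Tariq ends 4:30pm, and ends 6:30pm after Tariq starts 1:30pm → overlap.
Dmitri: starts 5:30pm at or after Tariq ends 4:30pm → clear.
Tariq overlaps Declan, Noor.

No — it overlaps Declan, Noor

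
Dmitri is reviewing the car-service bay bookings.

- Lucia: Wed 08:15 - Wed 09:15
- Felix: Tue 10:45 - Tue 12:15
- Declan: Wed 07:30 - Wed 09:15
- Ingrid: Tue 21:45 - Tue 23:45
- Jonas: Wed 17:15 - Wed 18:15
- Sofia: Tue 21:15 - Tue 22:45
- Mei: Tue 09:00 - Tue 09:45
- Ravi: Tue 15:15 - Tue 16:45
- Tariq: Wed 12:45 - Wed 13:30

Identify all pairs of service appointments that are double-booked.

Declan & Lucia, Ingrid & Sofia

Check each pair: they overlap iff neither finishes before the other starts.
Sorted by start: Mei, Felix, Ravi, Sofia, Ingrid, Declan, Lucia, Tariq, Jonas.
Felix starts after Mei ends; Mei is clear from here.
Ravi starts after Felix ends; Felix is clear from here.
Sofia starts after Ravi ends; Ravi is clear from here.
Ingrid starts before Sofia ends → Sofia and Ingrid overlap.
Declan starts after Sofia ends; Sofia is clear from here.
Declan starts after Ingrid ends; Ingrid is clear from here.
Lucia starts before Declan ends → Declan and Lucia overlap.
Tariq starts after Declan ends; Declan is clear from here.
Tariq starts after Lucia ends; Lucia is clear from here.
Jonas starts after Tariq ends.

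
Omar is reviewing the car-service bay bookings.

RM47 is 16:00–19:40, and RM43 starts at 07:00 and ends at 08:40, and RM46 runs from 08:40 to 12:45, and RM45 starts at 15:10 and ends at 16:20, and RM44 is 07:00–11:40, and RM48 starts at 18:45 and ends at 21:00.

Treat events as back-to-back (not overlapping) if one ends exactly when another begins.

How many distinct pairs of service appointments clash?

Sorted by start: RM43, RM44, RM46, RM45, RM47, RM48.
RM44 starts before RM43 ends → RM43 and RM44 overlap.
RM46 starts exactly when RM43 ends (back-to-back, no overlap) — done with RM43.
RM46 starts before RM44 ends → RM44 and RM46 overlap.
RM45 starts after RM44 ends — done with RM44.
RM45 starts after RM46 ends — done with RM46.
RM47 starts before RM45 ends → RM45 and RM47 overlap.
RM48 starts after RM45 ends.
RM48 starts before RM47 ends → RM47 and RM48 overlap.
Overlapping pairs: RM43 & RM44, RM44 & RM46, RM45 & RM47, RM47 & RM48 — 4 in total.

4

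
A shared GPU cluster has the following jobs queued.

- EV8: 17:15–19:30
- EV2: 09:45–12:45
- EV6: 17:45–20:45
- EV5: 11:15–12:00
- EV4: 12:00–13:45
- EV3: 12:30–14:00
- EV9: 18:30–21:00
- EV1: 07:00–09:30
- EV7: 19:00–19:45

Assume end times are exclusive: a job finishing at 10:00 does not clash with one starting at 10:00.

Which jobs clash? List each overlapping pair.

Two intervals overlap when each starts before the other ends.
Sorted by start: EV1, EV2, EV5, EV4, EV3, EV8, EV6, EV9, EV7.
EV2 starts after EV1 ends, so nothing later overlaps EV1 either.
EV5 starts before EV2 ends → EV2 and EV5 overlap.
EV4 starts before EV2 ends → EV2 and EV4 overlap.
EV3 starts before EV2 ends → EV2 and EV3 overlap.
EV8 starts after EV2 ends, so nothing later overlaps EV2 either.
EV4 starts exactly when EV5 ends (back-to-back, no overlap), so nothing later overlaps EV5 either.
EV3 starts before EV4 ends → EV4 and EV3 overlap.
EV8 starts after EV4 ends, so nothing later overlaps EV4 either.
EV8 starts after EV3 ends, so nothing later overlaps EV3 either.
EV6 starts before EV8 ends → EV8 and EV6 overlap.
EV9 starts before EV8 ends → EV8 and EV9 overlap.
EV7 starts before EV8 ends → EV8 and EV7 overlap.
EV9 starts before EV6 ends → EV6 and EV9 overlap.
EV7 starts before EV6 ends → EV6 and EV7 overlap.
EV7 starts before EV9 ends → EV9 and EV7 overlap.

EV2 & EV3, EV2 & EV4, EV2 & EV5, EV3 & EV4, EV6 & EV7, EV6 & EV8, EV6 & EV9, EV7 & EV8, EV7 & EV9, EV8 & EV9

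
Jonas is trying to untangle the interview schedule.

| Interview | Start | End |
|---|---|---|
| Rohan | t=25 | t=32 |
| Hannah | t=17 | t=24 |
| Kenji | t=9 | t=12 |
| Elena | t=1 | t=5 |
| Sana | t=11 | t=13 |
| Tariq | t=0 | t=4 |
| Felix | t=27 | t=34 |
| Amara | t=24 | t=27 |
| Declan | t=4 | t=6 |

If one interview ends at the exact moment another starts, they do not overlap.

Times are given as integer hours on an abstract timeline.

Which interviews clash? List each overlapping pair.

Amara & Rohan, Declan & Elena, Elena & Tariq, Felix & Rohan, Kenji & Sana

Sorted by start: Tariq, Elena, Declan, Kenji, Sana, Hannah, Amara, Rohan, Felix.
Elena starts before Tariq ends → Tariq and Elena overlap.
Declan starts exactly when Tariq ends (back-to-back, no overlap) — done with Tariq.
Declan starts before Elena ends → Elena and Declan overlap.
Kenji starts after Elena ends — done with Elena.
Kenji starts after Declan ends — done with Declan.
Sana starts before Kenji ends → Kenji and Sana overlap.
Hannah starts after Kenji ends — done with Kenji.
Hannah starts after Sana ends — done with Sana.
Amara starts exactly when Hannah ends (back-to-back, no overlap) — done with Hannah.
Rohan starts before Amara ends → Amara and Rohan overlap.
Felix starts exactly when Amara ends (back-to-back, no overlap).
Felix starts before Rohan ends → Rohan and Felix overlap.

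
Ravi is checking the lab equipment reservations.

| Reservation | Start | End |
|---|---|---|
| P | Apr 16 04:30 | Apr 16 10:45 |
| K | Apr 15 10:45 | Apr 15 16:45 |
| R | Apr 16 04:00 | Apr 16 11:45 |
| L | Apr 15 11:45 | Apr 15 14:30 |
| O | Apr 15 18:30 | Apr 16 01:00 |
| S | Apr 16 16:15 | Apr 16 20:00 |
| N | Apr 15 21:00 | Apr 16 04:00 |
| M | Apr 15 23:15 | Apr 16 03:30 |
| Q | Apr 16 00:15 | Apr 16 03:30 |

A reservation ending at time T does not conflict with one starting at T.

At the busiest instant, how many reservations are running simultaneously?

4

Walk through starts and ends in time order (an end at T is processed before a start at T):
Apr 15 10:45 start K → 1
Apr 15 11:45 start L → 2
Apr 15 14:30 end L → 1
Apr 15 16:45 end K → 0
Apr 15 18:30 start O → 1
Apr 15 21:00 start N → 2
Apr 15 23:15 start M → 3
Apr 16 00:15 start Q → 4
Apr 16 01:00 end O → 3
Apr 16 03:30 end M → 2
Apr 16 03:30 end Q → 1
Apr 16 04:00 end N → 0
Apr 16 04:00 start R → 1
Apr 16 04:30 start P → 2
Apr 16 10:45 end P → 1
Apr 16 11:45 end R → 0
Apr 16 16:15 start S → 1
Apr 16 20:00 end S → 0
Peak is 4, at Apr 16 00:15 (M, N, O, Q).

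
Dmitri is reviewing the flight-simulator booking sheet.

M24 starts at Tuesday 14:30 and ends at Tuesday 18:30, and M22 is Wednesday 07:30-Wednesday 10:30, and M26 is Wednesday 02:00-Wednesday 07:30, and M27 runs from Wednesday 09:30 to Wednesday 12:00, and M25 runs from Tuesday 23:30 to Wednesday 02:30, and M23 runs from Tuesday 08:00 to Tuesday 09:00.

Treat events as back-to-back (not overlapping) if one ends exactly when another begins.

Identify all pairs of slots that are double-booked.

Sorted by start: M23, M24, M25, M26, M22, M27.
M24 starts after M23 ends; M23 is clear from here.
M25 starts after M24 ends; M24 is clear from here.
M26 starts before M25 ends → M25 and M26 overlap.
M22 starts after M25 ends; M25 is clear from here.
M22 starts exactly when M26 ends (back-to-back, no overlap); M26 is clear from here.
M27 starts before M22 ends → M22 and M27 overlap.

M22 & M27, M25 & M26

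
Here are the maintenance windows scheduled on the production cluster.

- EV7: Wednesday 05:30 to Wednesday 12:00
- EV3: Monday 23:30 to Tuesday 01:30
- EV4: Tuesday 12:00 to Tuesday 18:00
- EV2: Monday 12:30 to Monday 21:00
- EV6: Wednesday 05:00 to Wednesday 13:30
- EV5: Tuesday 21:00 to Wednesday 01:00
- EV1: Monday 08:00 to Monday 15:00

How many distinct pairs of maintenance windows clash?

Two intervals overlap when each starts before the other ends.
Sorted by start: EV1, EV2, EV3, EV4, EV5, EV6, EV7.
EV2 starts before EV1 ends → EV1 and EV2 overlap.
EV3 starts after EV1 ends, so EV1 has no further overlaps.
EV3 starts after EV2 ends, so EV2 has no further overlaps.
EV4 starts after EV3 ends, so EV3 has no further overlaps.
EV5 starts after EV4 ends, so EV4 has no further overlaps.
EV6 starts after EV5 ends, so EV5 has no further overlaps.
EV7 starts before EV6 ends → EV6 and EV7 overlap.
Overlapping pairs: EV1 & EV2, EV6 & EV7 — 2 in total.

2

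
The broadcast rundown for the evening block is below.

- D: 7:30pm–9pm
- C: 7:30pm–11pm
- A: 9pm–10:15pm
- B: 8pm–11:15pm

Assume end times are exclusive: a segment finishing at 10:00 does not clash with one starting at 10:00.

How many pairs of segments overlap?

5

Sorted by start: C, D, B, A.
D starts before C ends → C and D overlap.
B starts before C ends → C and B overlap.
A starts before C ends → C and A overlap.
B starts before D ends → D and B overlap.
A starts exactly when D ends (back-to-back, no overlap).
A starts before B ends → B and A overlap.
Overlapping pairs: A & B, A & C, B & C, B & D, C & D — 5 in total.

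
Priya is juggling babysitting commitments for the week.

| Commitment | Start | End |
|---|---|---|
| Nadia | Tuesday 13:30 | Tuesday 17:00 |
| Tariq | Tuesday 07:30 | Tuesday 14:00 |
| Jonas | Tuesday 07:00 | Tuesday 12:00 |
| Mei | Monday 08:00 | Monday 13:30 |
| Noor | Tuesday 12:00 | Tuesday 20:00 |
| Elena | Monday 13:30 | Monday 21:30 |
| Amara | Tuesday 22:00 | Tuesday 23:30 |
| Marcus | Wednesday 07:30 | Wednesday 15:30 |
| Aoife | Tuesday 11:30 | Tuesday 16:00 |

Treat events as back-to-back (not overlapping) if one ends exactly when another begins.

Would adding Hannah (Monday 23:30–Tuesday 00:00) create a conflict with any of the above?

No — it doesn't clash with anything

Mei: ends Monday 13:30 at or before Hannah starts Monday 23:30 → clear.
Elena: ends Monday 21:30 at or before Hannah starts Monday 23:30 → clear.
Jonas: starts Tuesday 07:00 at or after Hannah ends Tuesday 00:00 → clear.
Tariq: starts Tuesday 07:30 at or after Hannah ends Tuesday 00:00 → clear.
Aoife: starts Tuesday 11:30 at or after Hannah ends Tuesday 00:00 → clear.
Noor: starts Tuesday 12:00 at or after Hannah ends Tuesday 00:00 → clear.
Nadia: starts Tuesday 13:30 at or after Hannah ends Tuesday 00:00 → clear.
Amara: starts Tuesday 22:00 at or after Hannah ends Tuesday 00:00 → clear.
Marcus: starts Wednesday 07:30 at or after Hannah ends Tuesday 00:00 → clear.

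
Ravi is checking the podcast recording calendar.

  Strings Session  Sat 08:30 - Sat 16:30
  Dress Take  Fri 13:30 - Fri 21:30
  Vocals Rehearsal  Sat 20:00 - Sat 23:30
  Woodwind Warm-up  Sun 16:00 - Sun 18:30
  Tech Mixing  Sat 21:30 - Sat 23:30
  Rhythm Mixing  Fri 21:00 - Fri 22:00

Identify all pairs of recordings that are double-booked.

Check each pair: they overlap iff neither finishes before the other starts.
Sorted by start: Dress Take, Rhythm Mixing, Strings Session, Vocals Rehearsal, Tech Mixing, Woodwind Warm-up.
Rhythm Mixing starts before Dress Take ends → Dress Take and Rhythm Mixing overlap.
Strings Session starts after Dress Take ends — done with Dress Take.
Strings Session starts after Rhythm Mixing ends — done with Rhythm Mixing.
Vocals Rehearsal starts after Strings Session ends — done with Strings Session.
Tech Mixing starts before Vocals Rehearsal ends → Vocals Rehearsal and Tech Mixing overlap.
Woodwind Warm-up starts after Vocals Rehearsal ends.
Woodwind Warm-up starts after Tech Mixing ends.

Dress Take & Rhythm Mixing, Tech Mixing & Vocals Rehearsal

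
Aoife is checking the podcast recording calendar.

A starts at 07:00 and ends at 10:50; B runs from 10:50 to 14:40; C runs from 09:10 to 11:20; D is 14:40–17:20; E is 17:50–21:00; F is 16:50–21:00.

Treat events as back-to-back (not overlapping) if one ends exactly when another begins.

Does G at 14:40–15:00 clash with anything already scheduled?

A: ends 10:50 at or before G starts 14:40 → clear.
C: ends 11:20 at or before G starts 14:40 → clear.
B: ends 14:40 at or before G starts 14:40 → clear.
D: starts 14:40 before G ends 15:00, and ends 17:20 after G starts 14:40 → overlap.
F: starts 16:50 at or after G ends 15:00 → clear.
E: starts 17:50 at or after G ends 15:00 → clear.
G overlaps D.

Yes — it overlaps D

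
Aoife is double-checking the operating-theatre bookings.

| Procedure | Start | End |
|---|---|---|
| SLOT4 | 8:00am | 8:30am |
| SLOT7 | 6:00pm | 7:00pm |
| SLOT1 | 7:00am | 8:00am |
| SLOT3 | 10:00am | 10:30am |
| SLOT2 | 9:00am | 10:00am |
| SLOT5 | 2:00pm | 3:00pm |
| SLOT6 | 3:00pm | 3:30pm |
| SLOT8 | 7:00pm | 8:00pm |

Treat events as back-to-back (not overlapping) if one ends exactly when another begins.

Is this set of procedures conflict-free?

Sorted by start: SLOT1, SLOT4, SLOT2, SLOT3, SLOT5, SLOT6, SLOT7, SLOT8.
SLOT4 starts exactly when SLOT1 ends (back-to-back, no overlap) — done with SLOT1.
SLOT2 starts after SLOT4 ends — done with SLOT4.
SLOT3 starts exactly when SLOT2 ends (back-to-back, no overlap) — done with SLOT2.
SLOT5 starts after SLOT3 ends — done with SLOT3.
SLOT6 starts exactly when SLOT5 ends (back-to-back, no overlap) — done with SLOT5.
SLOT7 starts after SLOT6 ends — done with SLOT6.
SLOT8 starts exactly when SLOT7 ends (back-to-back, no overlap).
Every pair is clear; the schedule has no overlaps.

Yes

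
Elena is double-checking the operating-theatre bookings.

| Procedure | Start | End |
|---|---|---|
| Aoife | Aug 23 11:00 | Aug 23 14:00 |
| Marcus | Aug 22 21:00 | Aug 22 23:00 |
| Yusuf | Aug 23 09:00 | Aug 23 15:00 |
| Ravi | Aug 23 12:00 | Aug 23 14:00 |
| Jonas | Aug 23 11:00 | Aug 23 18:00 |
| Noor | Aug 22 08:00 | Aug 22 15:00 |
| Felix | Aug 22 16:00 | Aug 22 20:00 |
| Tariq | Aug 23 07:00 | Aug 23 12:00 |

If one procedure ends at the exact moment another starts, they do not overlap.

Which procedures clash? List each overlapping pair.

Aoife & Jonas, Aoife & Ravi, Aoife & Tariq, Aoife & Yusuf, Jonas & Ravi, Jonas & Tariq, Jonas & Yusuf, Ravi & Yusuf, Tariq & Yusuf

Sorted by start: Noor, Felix, Marcus, Tariq, Yusuf, Aoife, Jonas, Ravi.
Felix starts after Noor ends; Noor is clear from here.
Marcus starts after Felix ends; Felix is clear from here.
Tariq starts after Marcus ends; Marcus is clear from here.
Yusuf starts before Tariq ends → Tariq and Yusuf overlap.
Aoife starts before Tariq ends → Tariq and Aoife overlap.
Jonas starts before Tariq ends → Tariq and Jonas overlap.
Ravi starts exactly when Tariq ends (back-to-back, no overlap).
Aoife starts before Yusuf ends → Yusuf and Aoife overlap.
Jonas starts before Yusuf ends → Yusuf and Jonas overlap.
Ravi starts before Yusuf ends → Yusuf and Ravi overlap.
Jonas starts before Aoife ends → Aoife and Jonas overlap.
Ravi starts before Aoife ends → Aoife and Ravi overlap.
Ravi starts before Jonas ends → Jonas and Ravi overlap.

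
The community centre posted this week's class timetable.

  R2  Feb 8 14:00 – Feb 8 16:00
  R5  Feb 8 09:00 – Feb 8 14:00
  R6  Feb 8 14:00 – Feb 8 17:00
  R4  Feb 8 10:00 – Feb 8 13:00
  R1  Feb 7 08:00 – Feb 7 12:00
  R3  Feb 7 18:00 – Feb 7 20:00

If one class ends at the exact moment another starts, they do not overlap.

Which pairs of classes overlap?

R2 & R6, R4 & R5

Sorted by start: R1, R3, R5, R4, R2, R6.
R3 starts after R1 ends, so R1 has no further overlaps.
R5 starts after R3 ends, so R3 has no further overlaps.
R4 starts before R5 ends → R5 and R4 overlap.
R2 starts exactly when R5 ends (back-to-back, no overlap), so R5 has no further overlaps.
R2 starts after R4 ends, so R4 has no further overlaps.
R6 starts before R2 ends → R2 and R6 overlap.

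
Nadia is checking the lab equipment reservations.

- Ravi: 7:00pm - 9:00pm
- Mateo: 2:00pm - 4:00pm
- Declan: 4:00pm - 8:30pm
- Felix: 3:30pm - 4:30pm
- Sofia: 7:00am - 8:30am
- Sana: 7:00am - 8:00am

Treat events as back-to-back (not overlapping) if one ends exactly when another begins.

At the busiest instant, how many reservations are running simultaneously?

Sort all start/end points and keep a running count:
7:00am start Sana → 1
7:00am start Sofia → 2
8:00am end Sana → 1
8:30am end Sofia → 0
2:00pm start Mateo → 1
3:30pm start Felix → 2
4:00pm end Mateo → 1
4:00pm start Declan → 2
4:30pm end Felix → 1
7:00pm start Ravi → 2
8:30pm end Declan → 1
9:00pm end Ravi → 0
Peak is 2, at 7:00am (Sana, Sofia).

2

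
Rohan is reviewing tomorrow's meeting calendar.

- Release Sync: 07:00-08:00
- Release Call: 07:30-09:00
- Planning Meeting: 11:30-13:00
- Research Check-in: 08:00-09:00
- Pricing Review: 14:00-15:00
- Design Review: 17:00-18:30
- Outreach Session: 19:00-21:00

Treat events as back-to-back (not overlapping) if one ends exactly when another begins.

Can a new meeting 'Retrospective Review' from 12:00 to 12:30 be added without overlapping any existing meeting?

Release Sync: ends 08:00 at or before Retrospective Review starts 12:00 → clear.
Release Call: ends 09:00 at or before Retrospective Review starts 12:00 → clear.
Research Check-in: ends 09:00 at or before Retrospective Review starts 12:00 → clear.
Planning Meeting: starts 11:30 before Retrospective Review ends 12:30, and ends 13:00 after Retrospective Review starts 12:00 → overlap.
Pricing Review: starts 14:00 at or after Retrospective Review ends 12:30 → clear.
Design Review: starts 17:00 at or after Retrospective Review ends 12:30 → clear.
Outreach Session: starts 19:00 at or after Retrospective Review ends 12:30 → clear.
Retrospective Review overlaps Planning Meeting.

No — it overlaps Planning Meeting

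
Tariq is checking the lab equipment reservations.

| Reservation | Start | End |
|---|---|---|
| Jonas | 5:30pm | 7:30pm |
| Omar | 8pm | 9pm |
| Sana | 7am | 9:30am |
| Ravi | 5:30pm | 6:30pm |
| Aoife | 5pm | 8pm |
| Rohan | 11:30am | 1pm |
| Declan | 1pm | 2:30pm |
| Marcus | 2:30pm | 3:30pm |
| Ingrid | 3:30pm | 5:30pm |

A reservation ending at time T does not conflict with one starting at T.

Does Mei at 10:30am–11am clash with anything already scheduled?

No — it doesn't clash with anything

Sana: ends 9:30am at or before Mei starts 10:30am → clear.
Rohan: starts 11:30am at or after Mei ends 11am → clear.
Declan: starts 1pm at or after Mei ends 11am → clear.
Marcus: starts 2:30pm at or after Mei ends 11am → clear.
Ingrid: starts 3:30pm at or after Mei ends 11am → clear.
Aoife: starts 5pm at or after Mei ends 11am → clear.
Jonas: starts 5:30pm at or after Mei ends 11am → clear.
Ravi: starts 5:30pm at or after Mei ends 11am → clear.
Omar: starts 8pm at or after Mei ends 11am → clear.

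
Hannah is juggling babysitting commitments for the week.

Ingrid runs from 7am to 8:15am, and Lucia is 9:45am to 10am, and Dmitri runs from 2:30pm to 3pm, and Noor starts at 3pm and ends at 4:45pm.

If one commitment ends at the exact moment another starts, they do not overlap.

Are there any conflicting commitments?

Sorted by start: Ingrid, Lucia, Dmitri, Noor.
Lucia starts after Ingrid ends, so Ingrid has no further overlaps.
Dmitri starts after Lucia ends, so Lucia has no further overlaps.
Noor starts exactly when Dmitri ends (back-to-back, no overlap).
Every pair is clear; the schedule has no overlaps.

No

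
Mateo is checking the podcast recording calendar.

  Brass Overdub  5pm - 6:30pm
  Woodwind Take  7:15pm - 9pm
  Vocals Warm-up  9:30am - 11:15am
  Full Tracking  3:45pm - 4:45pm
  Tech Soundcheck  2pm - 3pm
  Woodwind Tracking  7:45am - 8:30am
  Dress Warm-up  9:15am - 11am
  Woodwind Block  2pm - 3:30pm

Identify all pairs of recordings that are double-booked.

Sorted by start: Woodwind Tracking, Dress Warm-up, Vocals Warm-up, Tech Soundcheck, Woodwind Block, Full Tracking, Brass Overdub, Woodwind Take.
Dress Warm-up starts after Woodwind Tracking ends — done with Woodwind Tracking.
Vocals Warm-up starts before Dress Warm-up ends → Dress Warm-up and Vocals Warm-up overlap.
Tech Soundcheck starts after Dress Warm-up ends — done with Dress Warm-up.
Tech Soundcheck starts after Vocals Warm-up ends — done with Vocals Warm-up.
Woodwind Block starts before Tech Soundcheck ends → Tech Soundcheck and Woodwind Block overlap.
Full Tracking starts after Tech Soundcheck ends — done with Tech Soundcheck.
Full Tracking starts after Woodwind Block ends — done with Woodwind Block.
Brass Overdub starts after Full Tracking ends — done with Full Tracking.
Woodwind Take starts after Brass Overdub ends.

Dress Warm-up & Vocals Warm-up, Tech Soundcheck & Woodwind Block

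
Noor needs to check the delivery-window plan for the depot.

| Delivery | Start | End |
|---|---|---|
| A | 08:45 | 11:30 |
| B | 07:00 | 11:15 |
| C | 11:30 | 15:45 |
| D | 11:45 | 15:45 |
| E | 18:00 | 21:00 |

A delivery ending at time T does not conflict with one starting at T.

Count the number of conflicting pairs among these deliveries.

Sorted by start: B, A, C, D, E.
A starts before B ends → B and A overlap.
C starts after B ends — done with B.
C starts exactly when A ends (back-to-back, no overlap) — done with A.
D starts before C ends → C and D overlap.
E starts after C ends.
E starts after D ends.
Overlapping pairs: A & B, C & D — 2 in total.

2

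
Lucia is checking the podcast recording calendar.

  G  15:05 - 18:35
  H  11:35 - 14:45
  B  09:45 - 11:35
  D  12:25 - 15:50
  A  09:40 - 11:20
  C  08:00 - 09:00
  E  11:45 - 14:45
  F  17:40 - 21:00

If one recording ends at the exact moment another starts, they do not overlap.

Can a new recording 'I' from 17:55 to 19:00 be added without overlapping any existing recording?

No — it overlaps F, G

C: ends 09:00 at or before I starts 17:55 → clear.
A: ends 11:20 at or before I starts 17:55 → clear.
B: ends 11:35 at or before I starts 17:55 → clear.
H: ends 14:45 at or before I starts 17:55 → clear.
E: ends 14:45 at or before I starts 17:55 → clear.
D: ends 15:50 at or before I starts 17:55 → clear.
G: starts 15:05 before I ends 19:00, and ends 18:35 after I starts 17:55 → overlap.
F: starts 17:40 before I ends 19:00, and ends 21:00 after I starts 17:55 → overlap.
I overlaps F, G.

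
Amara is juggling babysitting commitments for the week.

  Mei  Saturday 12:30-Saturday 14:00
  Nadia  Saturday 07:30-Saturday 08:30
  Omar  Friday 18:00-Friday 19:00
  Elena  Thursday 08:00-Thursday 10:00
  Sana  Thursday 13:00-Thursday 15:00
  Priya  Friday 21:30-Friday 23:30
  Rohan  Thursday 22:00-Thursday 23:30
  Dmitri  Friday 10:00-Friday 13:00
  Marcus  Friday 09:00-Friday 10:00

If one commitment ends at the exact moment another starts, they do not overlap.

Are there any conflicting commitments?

Sorted by start: Elena, Sana, Rohan, Marcus, Dmitri, Omar, Priya, Nadia, Mei.
Sana starts after Elena ends; Elena is clear from here.
Rohan starts after Sana ends; Sana is clear from here.
Marcus starts after Rohan ends; Rohan is clear from here.
Dmitri starts exactly when Marcus ends (back-to-back, no overlap); Marcus is clear from here.
Omar starts after Dmitri ends; Dmitri is clear from here.
Priya starts after Omar ends; Omar is clear from here.
Nadia starts after Priya ends; Priya is clear from here.
Mei starts after Nadia ends.
Every pair is clear; the schedule has no overlaps.

No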